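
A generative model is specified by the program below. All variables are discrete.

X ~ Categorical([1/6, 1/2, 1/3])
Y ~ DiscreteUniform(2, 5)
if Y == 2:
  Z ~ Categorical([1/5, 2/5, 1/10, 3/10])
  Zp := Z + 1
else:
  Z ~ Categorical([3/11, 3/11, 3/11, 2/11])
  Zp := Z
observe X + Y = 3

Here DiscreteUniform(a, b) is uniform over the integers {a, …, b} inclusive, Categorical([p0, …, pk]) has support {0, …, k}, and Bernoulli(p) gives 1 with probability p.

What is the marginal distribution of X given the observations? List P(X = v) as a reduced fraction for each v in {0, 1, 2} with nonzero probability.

P(X=0) = 1/4, P(X=1) = 3/4

Enumerate traces; 8 have nonzero weight after conditioning:
  (X=0, Y=3, Z=0) weight 1/88
  (X=0, Y=3, Z=1) weight 1/88
  (X=0, Y=3, Z=2) weight 1/88
  (X=0, Y=3, Z=3) weight 1/132
  (X=1, Y=2, Z=0) weight 1/40
  (X=1, Y=2, Z=1) weight 1/20
  (X=1, Y=2, Z=2) weight 1/80
  (X=1, Y=2, Z=3) weight 3/80
Group by X:
  weight(X=0) = 1/24
  weight(X=1) = 1/8
Total weight = 1/24 + 1/8 = 1/6
P(X=0 | obs) = 1/24 / 1/6 = 1/4
P(X=1 | obs) = 1/8 / 1/6 = 3/4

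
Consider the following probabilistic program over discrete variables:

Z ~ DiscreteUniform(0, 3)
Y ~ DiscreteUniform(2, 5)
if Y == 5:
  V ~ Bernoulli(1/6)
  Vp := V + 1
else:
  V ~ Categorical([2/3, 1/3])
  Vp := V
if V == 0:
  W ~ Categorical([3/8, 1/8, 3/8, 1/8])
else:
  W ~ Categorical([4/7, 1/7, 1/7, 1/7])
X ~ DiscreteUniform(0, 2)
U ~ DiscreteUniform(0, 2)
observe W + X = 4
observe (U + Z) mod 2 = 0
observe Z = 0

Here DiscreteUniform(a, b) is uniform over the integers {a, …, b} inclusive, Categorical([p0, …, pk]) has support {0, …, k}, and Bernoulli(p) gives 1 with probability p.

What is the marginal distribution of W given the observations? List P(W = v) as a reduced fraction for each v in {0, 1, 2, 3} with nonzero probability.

Enumerate traces; 32 have nonzero weight after conditioning:
  (Z=0, Y=2, V=0, W=2, X=2, U=0) weight 1/576
  (Z=0, Y=2, V=0, W=2, X=2, U=2) weight 1/576
  (Z=0, Y=2, V=0, W=3, X=1, U=0) weight 1/1728
  (Z=0, Y=2, V=0, W=3, X=1, U=2) weight 1/1728
  (Z=0, Y=2, V=1, W=2, X=2, U=0) weight 1/3024
  (Z=0, Y=2, V=1, W=2, X=2, U=2) weight 1/3024
  (Z=0, Y=2, V=1, W=3, X=1, U=0) weight 1/3024
  (Z=0, Y=2, V=1, W=3, X=1, U=2) weight 1/3024
  … 24 more
Group by W:
  weight(W=2) = 59/3456
  weight(W=3) = 25/3456
Total weight = 59/3456 + 25/3456 = 7/288
P(W=2 | obs) = 59/3456 / 7/288 = 59/84
P(W=3 | obs) = 25/3456 / 7/288 = 25/84

P(W=2) = 59/84, P(W=3) = 25/84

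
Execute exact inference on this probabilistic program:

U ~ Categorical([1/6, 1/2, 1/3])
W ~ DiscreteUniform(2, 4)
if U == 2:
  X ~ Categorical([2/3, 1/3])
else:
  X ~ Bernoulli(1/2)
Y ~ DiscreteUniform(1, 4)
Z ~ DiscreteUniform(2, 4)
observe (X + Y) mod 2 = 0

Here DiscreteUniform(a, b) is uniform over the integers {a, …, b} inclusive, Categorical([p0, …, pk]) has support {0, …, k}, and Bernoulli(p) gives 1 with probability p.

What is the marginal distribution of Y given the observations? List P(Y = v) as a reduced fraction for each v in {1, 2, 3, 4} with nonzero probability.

P(Y=1) = 2/9, P(Y=2) = 5/18, P(Y=3) = 2/9, P(Y=4) = 5/18

Enumerate traces; 108 have nonzero weight after conditioning:
  (U=0, W=2, X=0, Y=2, Z=2) weight 1/432
  (U=0, W=2, X=0, Y=2, Z=3) weight 1/432
  (U=0, W=2, X=0, Y=2, Z=4) weight 1/432
  (U=0, W=2, X=0, Y=4, Z=2) weight 1/432
  (U=0, W=2, X=0, Y=4, Z=3) weight 1/432
  (U=0, W=2, X=0, Y=4, Z=4) weight 1/432
  (U=0, W=2, X=1, Y=1, Z=2) weight 1/432
  (U=0, W=2, X=1, Y=1, Z=3) weight 1/432
  (U=0, W=2, X=1, Y=3, Z=2) weight 1/432
  … 99 more
Group by Y:
  weight(Y=1) = 1/9
  weight(Y=2) = 5/36
  weight(Y=3) = 1/9
  weight(Y=4) = 5/36
Total weight = 1/9 + 5/36 + 1/9 + 5/36 = 1/2
P(Y=1 | obs) = 1/9 / 1/2 = 2/9
P(Y=2 | obs) = 5/36 / 1/2 = 5/18
P(Y=3 | obs) = 1/9 / 1/2 = 2/9
P(Y=4 | obs) = 5/36 / 1/2 = 5/18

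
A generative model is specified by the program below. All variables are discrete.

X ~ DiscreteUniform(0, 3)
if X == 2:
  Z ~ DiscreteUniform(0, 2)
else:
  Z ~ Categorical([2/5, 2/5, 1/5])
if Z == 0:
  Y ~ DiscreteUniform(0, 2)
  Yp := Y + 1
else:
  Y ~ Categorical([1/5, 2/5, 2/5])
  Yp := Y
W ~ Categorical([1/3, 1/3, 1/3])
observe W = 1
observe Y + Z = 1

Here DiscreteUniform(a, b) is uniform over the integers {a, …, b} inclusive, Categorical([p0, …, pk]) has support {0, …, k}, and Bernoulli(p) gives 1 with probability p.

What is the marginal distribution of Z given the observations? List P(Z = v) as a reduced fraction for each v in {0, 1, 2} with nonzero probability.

P(Z=0) = 5/8, P(Z=1) = 3/8

Enumerate traces; 8 have nonzero weight after conditioning:
  (X=0, Z=0, Y=1, W=1) weight 1/90
  (X=0, Z=1, Y=0, W=1) weight 1/150
  (X=1, Z=0, Y=1, W=1) weight 1/90
  (X=1, Z=1, Y=0, W=1) weight 1/150
  (X=2, Z=0, Y=1, W=1) weight 1/108
  (X=2, Z=1, Y=0, W=1) weight 1/180
  (X=3, Z=0, Y=1, W=1) weight 1/90
  (X=3, Z=1, Y=0, W=1) weight 1/150
Group by Z:
  weight(Z=0) = 23/540
  weight(Z=1) = 23/900
Total weight = 23/540 + 23/900 = 46/675
P(Z=0 | obs) = 23/540 / 46/675 = 5/8
P(Z=1 | obs) = 23/900 / 46/675 = 3/8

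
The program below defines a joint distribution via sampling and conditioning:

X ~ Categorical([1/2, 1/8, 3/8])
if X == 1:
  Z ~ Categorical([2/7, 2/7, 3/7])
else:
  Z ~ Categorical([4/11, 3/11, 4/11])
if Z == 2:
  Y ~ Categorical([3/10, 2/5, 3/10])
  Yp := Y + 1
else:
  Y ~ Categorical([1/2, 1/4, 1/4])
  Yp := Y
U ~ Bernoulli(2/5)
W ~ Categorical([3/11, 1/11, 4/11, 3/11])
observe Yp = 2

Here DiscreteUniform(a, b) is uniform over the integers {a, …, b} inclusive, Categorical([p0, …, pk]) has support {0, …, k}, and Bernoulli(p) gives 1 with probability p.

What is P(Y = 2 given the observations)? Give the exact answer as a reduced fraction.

P(Y = 2 | obs) = 1935/3767

Enumerate traces; 72 have nonzero weight after conditioning:
  (X=0, Z=0, Y=2, U=0, W=0) weight 9/1210
  (X=0, Z=0, Y=2, U=0, W=1) weight 3/1210
  (X=0, Z=0, Y=2, U=0, W=2) weight 6/605
  (X=0, Z=0, Y=2, U=0, W=3) weight 9/1210
  (X=0, Z=0, Y=2, U=1, W=0) weight 3/605
  (X=0, Z=0, Y=2, U=1, W=1) weight 1/605
  (X=0, Z=0, Y=2, U=1, W=2) weight 4/605
  (X=0, Z=0, Y=2, U=1, W=3) weight 3/605
  (X=0, Z=2, Y=1, U=0, W=0) weight 36/3025
  … 63 more
Group by Y:
  weight(Y=1) = 229/1540
  weight(Y=2) = 387/2464
Total weight = 229/1540 + 387/2464 = 3767/12320
P(Y=1 | obs) = 229/1540 / 3767/12320 = 1832/3767
P(Y=2 | obs) = 387/2464 / 3767/12320 = 1935/3767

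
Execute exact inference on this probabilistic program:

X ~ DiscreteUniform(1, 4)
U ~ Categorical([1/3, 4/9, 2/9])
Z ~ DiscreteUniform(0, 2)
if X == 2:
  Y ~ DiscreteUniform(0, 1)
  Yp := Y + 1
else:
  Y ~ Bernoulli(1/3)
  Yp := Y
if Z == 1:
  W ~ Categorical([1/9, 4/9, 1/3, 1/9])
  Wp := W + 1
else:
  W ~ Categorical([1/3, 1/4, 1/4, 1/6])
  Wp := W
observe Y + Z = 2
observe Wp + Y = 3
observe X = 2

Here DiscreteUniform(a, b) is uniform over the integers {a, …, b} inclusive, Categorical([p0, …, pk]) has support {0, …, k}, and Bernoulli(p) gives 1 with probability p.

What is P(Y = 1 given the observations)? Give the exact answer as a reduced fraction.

Enumerate traces; 6 have nonzero weight after conditioning:
  (X=2, U=0, Z=1, Y=1, W=1) weight 1/162
  (X=2, U=0, Z=2, Y=0, W=3) weight 1/432
  (X=2, U=1, Z=1, Y=1, W=1) weight 2/243
  (X=2, U=1, Z=2, Y=0, W=3) weight 1/324
  (X=2, U=2, Z=1, Y=1, W=1) weight 1/243
  (X=2, U=2, Z=2, Y=0, W=3) weight 1/648
Group by Y:
  weight(Y=0) = 1/144
  weight(Y=1) = 1/54
Total weight = 1/144 + 1/54 = 11/432
P(Y=0 | obs) = 1/144 / 11/432 = 3/11
P(Y=1 | obs) = 1/54 / 11/432 = 8/11

P(Y = 1 | obs) = 8/11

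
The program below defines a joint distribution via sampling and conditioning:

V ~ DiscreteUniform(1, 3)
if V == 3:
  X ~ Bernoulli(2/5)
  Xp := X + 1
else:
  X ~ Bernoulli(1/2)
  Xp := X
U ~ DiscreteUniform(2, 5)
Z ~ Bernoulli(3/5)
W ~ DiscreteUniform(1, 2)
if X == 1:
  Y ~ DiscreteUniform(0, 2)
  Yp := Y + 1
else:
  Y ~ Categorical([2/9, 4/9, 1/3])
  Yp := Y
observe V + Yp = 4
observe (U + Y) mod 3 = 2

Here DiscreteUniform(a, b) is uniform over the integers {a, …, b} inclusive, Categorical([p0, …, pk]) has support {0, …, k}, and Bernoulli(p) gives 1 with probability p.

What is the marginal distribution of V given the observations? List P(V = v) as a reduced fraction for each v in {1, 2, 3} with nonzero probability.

P(V=1) = 5/31, P(V=2) = 10/31, P(V=3) = 16/31

Enumerate traces; 24 have nonzero weight after conditioning:
  (V=1, X=1, U=3, Z=0, W=1, Y=2) weight 1/360
  (V=1, X=1, U=3, Z=0, W=2, Y=2) weight 1/360
  (V=1, X=1, U=3, Z=1, W=1, Y=2) weight 1/240
  (V=1, X=1, U=3, Z=1, W=2, Y=2) weight 1/240
  (V=2, X=0, U=3, Z=0, W=1, Y=2) weight 1/360
  (V=2, X=0, U=3, Z=0, W=2, Y=2) weight 1/360
  (V=2, X=0, U=3, Z=1, W=1, Y=2) weight 1/240
  (V=2, X=0, U=3, Z=1, W=2, Y=2) weight 1/240
  (V=3, X=0, U=4, Z=0, W=1, Y=1) weight 1/225
  … 15 more
Group by V:
  weight(V=1) = 1/72
  weight(V=2) = 1/36
  weight(V=3) = 2/45
Total weight = 1/72 + 1/36 + 2/45 = 31/360
P(V=1 | obs) = 1/72 / 31/360 = 5/31
P(V=2 | obs) = 1/36 / 31/360 = 10/31
P(V=3 | obs) = 2/45 / 31/360 = 16/31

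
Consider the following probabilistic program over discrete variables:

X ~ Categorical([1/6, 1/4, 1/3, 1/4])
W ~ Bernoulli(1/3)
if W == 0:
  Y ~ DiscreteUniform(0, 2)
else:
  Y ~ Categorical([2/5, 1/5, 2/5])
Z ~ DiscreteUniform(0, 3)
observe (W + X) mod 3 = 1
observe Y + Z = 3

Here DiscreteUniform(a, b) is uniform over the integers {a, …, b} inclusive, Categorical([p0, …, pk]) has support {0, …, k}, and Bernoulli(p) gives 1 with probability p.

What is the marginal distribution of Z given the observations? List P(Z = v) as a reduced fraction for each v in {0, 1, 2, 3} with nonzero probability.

P(Z=1) = 4/11, P(Z=2) = 3/11, P(Z=3) = 4/11

Enumerate traces; 9 have nonzero weight after conditioning:
  (X=0, W=1, Y=0, Z=3) weight 1/180
  (X=0, W=1, Y=1, Z=2) weight 1/360
  (X=0, W=1, Y=2, Z=1) weight 1/180
  (X=1, W=0, Y=0, Z=3) weight 1/72
  (X=1, W=0, Y=1, Z=2) weight 1/72
  (X=1, W=0, Y=2, Z=1) weight 1/72
  (X=3, W=1, Y=0, Z=3) weight 1/120
  (X=3, W=1, Y=1, Z=2) weight 1/240
  … 1 more
Group by Z:
  weight(Z=1) = 1/36
  weight(Z=2) = 1/48
  weight(Z=3) = 1/36
Total weight = 1/36 + 1/48 + 1/36 = 11/144
P(Z=1 | obs) = 1/36 / 11/144 = 4/11
P(Z=2 | obs) = 1/48 / 11/144 = 3/11
P(Z=3 | obs) = 1/36 / 11/144 = 4/11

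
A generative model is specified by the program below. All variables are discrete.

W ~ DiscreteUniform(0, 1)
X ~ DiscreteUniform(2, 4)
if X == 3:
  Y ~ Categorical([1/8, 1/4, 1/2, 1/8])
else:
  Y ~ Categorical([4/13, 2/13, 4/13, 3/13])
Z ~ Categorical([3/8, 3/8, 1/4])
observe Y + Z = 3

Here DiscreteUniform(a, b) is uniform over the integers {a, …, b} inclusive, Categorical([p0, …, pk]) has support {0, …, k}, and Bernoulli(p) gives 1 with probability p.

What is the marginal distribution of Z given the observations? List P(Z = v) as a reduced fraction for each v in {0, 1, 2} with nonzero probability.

Enumerate traces; 18 have nonzero weight after conditioning:
  (W=0, X=2, Y=1, Z=2) weight 1/156
  (W=0, X=2, Y=2, Z=1) weight 1/52
  (W=0, X=2, Y=3, Z=0) weight 3/208
  (W=0, X=3, Y=1, Z=2) weight 1/96
  (W=0, X=3, Y=2, Z=1) weight 1/32
  (W=0, X=3, Y=3, Z=0) weight 1/128
  (W=0, X=4, Y=1, Z=2) weight 1/156
  (W=0, X=4, Y=2, Z=1) weight 1/52
  … 10 more
Group by Z:
  weight(Z=0) = 61/832
  weight(Z=1) = 29/208
  weight(Z=2) = 29/624
Total weight = 61/832 + 29/208 + 29/624 = 647/2496
P(Z=0 | obs) = 61/832 / 647/2496 = 183/647
P(Z=1 | obs) = 29/208 / 647/2496 = 348/647
P(Z=2 | obs) = 29/624 / 647/2496 = 116/647

P(Z=0) = 183/647, P(Z=1) = 348/647, P(Z=2) = 116/647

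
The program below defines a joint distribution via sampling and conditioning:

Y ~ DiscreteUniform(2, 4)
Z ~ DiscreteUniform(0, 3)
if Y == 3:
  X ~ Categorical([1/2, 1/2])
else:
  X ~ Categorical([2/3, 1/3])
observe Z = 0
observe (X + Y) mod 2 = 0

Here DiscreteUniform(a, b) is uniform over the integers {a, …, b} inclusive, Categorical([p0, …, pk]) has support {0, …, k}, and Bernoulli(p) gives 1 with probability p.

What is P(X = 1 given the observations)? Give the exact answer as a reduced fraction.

Enumerate traces; 3 have nonzero weight after conditioning:
  (Y=2, Z=0, X=0) weight 1/18
  (Y=3, Z=0, X=1) weight 1/24
  (Y=4, Z=0, X=0) weight 1/18
Group by X:
  weight(X=0) = 1/9
  weight(X=1) = 1/24
Total weight = 1/9 + 1/24 = 11/72
P(X=0 | obs) = 1/9 / 11/72 = 8/11
P(X=1 | obs) = 1/24 / 11/72 = 3/11

P(X = 1 | obs) = 3/11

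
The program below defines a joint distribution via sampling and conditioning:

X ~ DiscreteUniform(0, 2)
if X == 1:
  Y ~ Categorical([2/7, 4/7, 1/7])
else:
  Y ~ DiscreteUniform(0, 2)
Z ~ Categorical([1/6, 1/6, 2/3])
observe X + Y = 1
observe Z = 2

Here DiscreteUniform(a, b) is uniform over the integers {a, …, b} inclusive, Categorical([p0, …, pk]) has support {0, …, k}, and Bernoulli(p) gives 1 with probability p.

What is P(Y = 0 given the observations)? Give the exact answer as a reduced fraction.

Enumerate traces; 2 have nonzero weight after conditioning:
  (X=0, Y=1, Z=2) weight 2/27
  (X=1, Y=0, Z=2) weight 4/63
Group by Y:
  weight(Y=0) = 4/63
  weight(Y=1) = 2/27
Total weight = 4/63 + 2/27 = 26/189
P(Y=0 | obs) = 4/63 / 26/189 = 6/13
P(Y=1 | obs) = 2/27 / 26/189 = 7/13

P(Y = 0 | obs) = 6/13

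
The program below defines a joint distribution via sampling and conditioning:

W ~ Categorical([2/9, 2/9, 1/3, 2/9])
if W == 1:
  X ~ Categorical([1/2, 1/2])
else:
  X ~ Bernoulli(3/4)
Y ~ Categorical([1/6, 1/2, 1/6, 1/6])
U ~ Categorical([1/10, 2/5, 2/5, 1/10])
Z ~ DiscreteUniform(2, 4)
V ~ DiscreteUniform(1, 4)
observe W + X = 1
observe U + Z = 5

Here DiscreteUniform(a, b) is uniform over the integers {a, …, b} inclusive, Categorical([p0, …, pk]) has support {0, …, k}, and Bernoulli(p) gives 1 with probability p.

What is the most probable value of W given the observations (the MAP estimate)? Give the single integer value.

argmax_v P(W = v | obs) = 0

Enumerate traces; 96 have nonzero weight after conditioning:
  (W=0, X=1, Y=0, U=1, Z=4, V=1) weight 1/1080
  (W=0, X=1, Y=0, U=1, Z=4, V=2) weight 1/1080
  (W=0, X=1, Y=0, U=1, Z=4, V=3) weight 1/1080
  (W=0, X=1, Y=0, U=1, Z=4, V=4) weight 1/1080
  (W=0, X=1, Y=0, U=2, Z=3, V=1) weight 1/1080
  (W=0, X=1, Y=0, U=2, Z=3, V=2) weight 1/1080
  (W=0, X=1, Y=0, U=2, Z=3, V=3) weight 1/1080
  (W=0, X=1, Y=0, U=2, Z=3, V=4) weight 1/1080
  (W=1, X=0, Y=0, U=1, Z=4, V=1) weight 1/1620
  … 87 more
Group by W:
  weight(W=0) = 1/20
  weight(W=1) = 1/30
Total weight = 1/20 + 1/30 = 1/12
P(W=0 | obs) = 1/20 / 1/12 = 3/5
P(W=1 | obs) = 1/30 / 1/12 = 2/5
argmax = 0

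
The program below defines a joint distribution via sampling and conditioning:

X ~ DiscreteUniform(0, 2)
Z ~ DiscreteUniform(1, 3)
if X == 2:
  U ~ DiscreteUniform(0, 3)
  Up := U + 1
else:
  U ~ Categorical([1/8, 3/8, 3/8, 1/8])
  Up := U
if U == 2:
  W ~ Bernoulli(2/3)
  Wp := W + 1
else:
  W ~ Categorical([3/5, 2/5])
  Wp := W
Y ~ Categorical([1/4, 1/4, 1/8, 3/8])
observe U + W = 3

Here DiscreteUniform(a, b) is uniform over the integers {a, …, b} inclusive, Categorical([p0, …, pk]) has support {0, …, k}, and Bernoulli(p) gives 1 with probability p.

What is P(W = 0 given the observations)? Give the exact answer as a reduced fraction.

Enumerate traces; 72 have nonzero weight after conditioning:
  (X=0, Z=1, U=2, W=1, Y=0) weight 1/144
  (X=0, Z=1, U=2, W=1, Y=1) weight 1/144
  (X=0, Z=1, U=2, W=1, Y=2) weight 1/288
  (X=0, Z=1, U=2, W=1, Y=3) weight 1/96
  (X=0, Z=1, U=3, W=0, Y=0) weight 1/480
  (X=0, Z=1, U=3, W=0, Y=1) weight 1/480
  (X=0, Z=1, U=3, W=0, Y=2) weight 1/960
  (X=0, Z=1, U=3, W=0, Y=3) weight 1/320
  … 64 more
Group by W:
  weight(W=0) = 1/10
  weight(W=1) = 2/9
Total weight = 1/10 + 2/9 = 29/90
P(W=0 | obs) = 1/10 / 29/90 = 9/29
P(W=1 | obs) = 2/9 / 29/90 = 20/29

P(W = 0 | obs) = 9/29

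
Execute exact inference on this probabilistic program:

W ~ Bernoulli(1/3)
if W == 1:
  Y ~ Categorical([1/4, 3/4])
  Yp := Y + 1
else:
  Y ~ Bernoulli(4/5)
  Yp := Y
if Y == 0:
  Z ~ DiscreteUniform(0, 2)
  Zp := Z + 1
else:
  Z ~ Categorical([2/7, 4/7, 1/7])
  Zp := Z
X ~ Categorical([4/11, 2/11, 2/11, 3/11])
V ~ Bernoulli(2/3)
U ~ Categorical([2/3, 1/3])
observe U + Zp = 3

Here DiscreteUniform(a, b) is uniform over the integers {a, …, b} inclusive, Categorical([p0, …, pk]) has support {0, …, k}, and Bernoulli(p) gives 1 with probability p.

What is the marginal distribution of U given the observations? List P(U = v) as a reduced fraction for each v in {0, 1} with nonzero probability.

P(U=0) = 91/207, P(U=1) = 116/207

Enumerate traces; 48 have nonzero weight after conditioning:
  (W=0, Y=0, Z=1, X=0, V=0, U=1) weight 8/4455
  (W=0, Y=0, Z=1, X=0, V=1, U=1) weight 16/4455
  (W=0, Y=0, Z=1, X=1, V=0, U=1) weight 4/4455
  (W=0, Y=0, Z=1, X=1, V=1, U=1) weight 8/4455
  (W=0, Y=0, Z=1, X=2, V=0, U=1) weight 4/4455
  (W=0, Y=0, Z=1, X=2, V=1, U=1) weight 8/4455
  (W=0, Y=0, Z=1, X=3, V=0, U=1) weight 2/1485
  (W=0, Y=0, Z=1, X=3, V=1, U=1) weight 4/1485
  (W=0, Y=0, Z=2, X=0, V=0, U=0) weight 16/4455
  … 39 more
Group by U:
  weight(U=0) = 13/270
  weight(U=1) = 58/945
Total weight = 13/270 + 58/945 = 23/210
P(U=0 | obs) = 13/270 / 23/210 = 91/207
P(U=1 | obs) = 58/945 / 23/210 = 116/207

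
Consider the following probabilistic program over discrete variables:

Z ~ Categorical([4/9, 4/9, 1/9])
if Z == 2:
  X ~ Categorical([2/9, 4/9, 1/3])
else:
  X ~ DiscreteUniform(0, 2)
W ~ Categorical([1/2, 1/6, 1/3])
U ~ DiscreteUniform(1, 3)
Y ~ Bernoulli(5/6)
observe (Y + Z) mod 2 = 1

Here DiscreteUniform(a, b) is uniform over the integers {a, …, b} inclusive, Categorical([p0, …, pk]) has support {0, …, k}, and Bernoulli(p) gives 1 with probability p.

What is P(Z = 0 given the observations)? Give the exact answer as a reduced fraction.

Enumerate traces; 81 have nonzero weight after conditioning:
  (Z=0, X=0, W=0, U=1, Y=1) weight 5/243
  (Z=0, X=0, W=0, U=2, Y=1) weight 5/243
  (Z=0, X=0, W=0, U=3, Y=1) weight 5/243
  (Z=0, X=0, W=1, U=1, Y=1) weight 5/729
  (Z=0, X=0, W=1, U=2, Y=1) weight 5/729
  (Z=0, X=0, W=1, U=3, Y=1) weight 5/729
  (Z=0, X=0, W=2, U=1, Y=1) weight 10/729
  (Z=0, X=0, W=2, U=2, Y=1) weight 10/729
  (Z=1, X=0, W=0, U=1, Y=0) weight 1/243
  (Z=2, X=0, W=0, U=1, Y=1) weight 5/1458
  … 71 more
Group by Z:
  weight(Z=0) = 10/27
  weight(Z=1) = 2/27
  weight(Z=2) = 5/54
Total weight = 10/27 + 2/27 + 5/54 = 29/54
P(Z=0 | obs) = 10/27 / 29/54 = 20/29
P(Z=1 | obs) = 2/27 / 29/54 = 4/29
P(Z=2 | obs) = 5/54 / 29/54 = 5/29

P(Z = 0 | obs) = 20/29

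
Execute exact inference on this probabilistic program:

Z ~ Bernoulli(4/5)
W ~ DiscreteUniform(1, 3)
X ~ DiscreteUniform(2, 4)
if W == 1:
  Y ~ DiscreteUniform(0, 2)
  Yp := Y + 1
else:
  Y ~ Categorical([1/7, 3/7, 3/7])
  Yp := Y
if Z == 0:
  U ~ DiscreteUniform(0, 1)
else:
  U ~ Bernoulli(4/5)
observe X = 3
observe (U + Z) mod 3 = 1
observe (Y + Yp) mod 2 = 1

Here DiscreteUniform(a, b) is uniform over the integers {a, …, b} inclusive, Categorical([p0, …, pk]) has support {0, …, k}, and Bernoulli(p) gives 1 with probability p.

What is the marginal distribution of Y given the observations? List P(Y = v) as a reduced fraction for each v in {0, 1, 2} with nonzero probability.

P(Y=0) = 1/3, P(Y=1) = 1/3, P(Y=2) = 1/3

Enumerate traces; 6 have nonzero weight after conditioning:
  (Z=0, W=1, X=3, Y=0, U=1) weight 1/270
  (Z=0, W=1, X=3, Y=1, U=1) weight 1/270
  (Z=0, W=1, X=3, Y=2, U=1) weight 1/270
  (Z=1, W=1, X=3, Y=0, U=0) weight 4/675
  (Z=1, W=1, X=3, Y=1, U=0) weight 4/675
  (Z=1, W=1, X=3, Y=2, U=0) weight 4/675
Group by Y:
  weight(Y=0) = 13/1350
  weight(Y=1) = 13/1350
  weight(Y=2) = 13/1350
Total weight = 13/1350 + 13/1350 + 13/1350 = 13/450
P(Y=0 | obs) = 13/1350 / 13/450 = 1/3
P(Y=1 | obs) = 13/1350 / 13/450 = 1/3
P(Y=2 | obs) = 13/1350 / 13/450 = 1/3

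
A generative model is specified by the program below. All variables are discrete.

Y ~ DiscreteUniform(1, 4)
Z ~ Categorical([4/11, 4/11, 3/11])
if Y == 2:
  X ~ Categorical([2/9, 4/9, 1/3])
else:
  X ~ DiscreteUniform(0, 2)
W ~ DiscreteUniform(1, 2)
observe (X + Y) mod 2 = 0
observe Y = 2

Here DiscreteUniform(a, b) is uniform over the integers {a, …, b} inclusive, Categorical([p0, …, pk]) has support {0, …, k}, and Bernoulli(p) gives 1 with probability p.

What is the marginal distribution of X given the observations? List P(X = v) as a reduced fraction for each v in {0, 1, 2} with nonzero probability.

P(X=0) = 2/5, P(X=2) = 3/5

Enumerate traces; 12 have nonzero weight after conditioning:
  (Y=2, Z=0, X=0, W=1) weight 1/99
  (Y=2, Z=0, X=0, W=2) weight 1/99
  (Y=2, Z=0, X=2, W=1) weight 1/66
  (Y=2, Z=0, X=2, W=2) weight 1/66
  (Y=2, Z=1, X=0, W=1) weight 1/99
  (Y=2, Z=1, X=0, W=2) weight 1/99
  (Y=2, Z=1, X=2, W=1) weight 1/66
  (Y=2, Z=1, X=2, W=2) weight 1/66
  … 4 more
Group by X:
  weight(X=0) = 1/18
  weight(X=2) = 1/12
Total weight = 1/18 + 1/12 = 5/36
P(X=0 | obs) = 1/18 / 5/36 = 2/5
P(X=2 | obs) = 1/12 / 5/36 = 3/5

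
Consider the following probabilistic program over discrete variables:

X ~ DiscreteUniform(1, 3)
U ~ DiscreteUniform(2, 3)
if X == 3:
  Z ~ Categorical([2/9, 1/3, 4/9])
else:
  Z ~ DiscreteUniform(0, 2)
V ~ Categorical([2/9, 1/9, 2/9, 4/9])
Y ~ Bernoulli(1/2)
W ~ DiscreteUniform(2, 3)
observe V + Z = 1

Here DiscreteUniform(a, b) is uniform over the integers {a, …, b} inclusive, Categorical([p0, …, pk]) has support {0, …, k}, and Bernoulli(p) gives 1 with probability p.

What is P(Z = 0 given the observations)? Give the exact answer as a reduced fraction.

P(Z = 0 | obs) = 4/13

Enumerate traces; 48 have nonzero weight after conditioning:
  (X=1, U=2, Z=0, V=1, Y=0, W=2) weight 1/648
  (X=1, U=2, Z=0, V=1, Y=0, W=3) weight 1/648
  (X=1, U=2, Z=0, V=1, Y=1, W=2) weight 1/648
  (X=1, U=2, Z=0, V=1, Y=1, W=3) weight 1/648
  (X=1, U=2, Z=1, V=0, Y=0, W=2) weight 1/324
  (X=1, U=2, Z=1, V=0, Y=0, W=3) weight 1/324
  (X=1, U=2, Z=1, V=0, Y=1, W=2) weight 1/324
  (X=1, U=2, Z=1, V=0, Y=1, W=3) weight 1/324
  … 40 more
Group by Z:
  weight(Z=0) = 8/243
  weight(Z=1) = 2/27
Total weight = 8/243 + 2/27 = 26/243
P(Z=0 | obs) = 8/243 / 26/243 = 4/13
P(Z=1 | obs) = 2/27 / 26/243 = 9/13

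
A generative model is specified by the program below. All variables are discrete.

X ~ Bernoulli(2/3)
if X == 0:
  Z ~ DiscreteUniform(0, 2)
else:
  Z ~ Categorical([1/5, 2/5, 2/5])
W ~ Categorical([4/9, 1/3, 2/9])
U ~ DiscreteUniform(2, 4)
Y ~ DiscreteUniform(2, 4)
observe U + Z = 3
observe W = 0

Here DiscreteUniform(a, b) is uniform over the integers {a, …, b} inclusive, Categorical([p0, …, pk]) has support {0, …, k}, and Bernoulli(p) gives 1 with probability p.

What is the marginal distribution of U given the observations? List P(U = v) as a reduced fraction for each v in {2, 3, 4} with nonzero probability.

Enumerate traces; 12 have nonzero weight after conditioning:
  (X=0, Z=0, W=0, U=3, Y=2) weight 4/729
  (X=0, Z=0, W=0, U=3, Y=3) weight 4/729
  (X=0, Z=0, W=0, U=3, Y=4) weight 4/729
  (X=0, Z=1, W=0, U=2, Y=2) weight 4/729
  (X=0, Z=1, W=0, U=2, Y=3) weight 4/729
  (X=0, Z=1, W=0, U=2, Y=4) weight 4/729
  (X=1, Z=0, W=0, U=3, Y=2) weight 8/1215
  (X=1, Z=0, W=0, U=3, Y=3) weight 8/1215
  … 4 more
Group by U:
  weight(U=2) = 68/1215
  weight(U=3) = 44/1215
Total weight = 68/1215 + 44/1215 = 112/1215
P(U=2 | obs) = 68/1215 / 112/1215 = 17/28
P(U=3 | obs) = 44/1215 / 112/1215 = 11/28

P(U=2) = 17/28, P(U=3) = 11/28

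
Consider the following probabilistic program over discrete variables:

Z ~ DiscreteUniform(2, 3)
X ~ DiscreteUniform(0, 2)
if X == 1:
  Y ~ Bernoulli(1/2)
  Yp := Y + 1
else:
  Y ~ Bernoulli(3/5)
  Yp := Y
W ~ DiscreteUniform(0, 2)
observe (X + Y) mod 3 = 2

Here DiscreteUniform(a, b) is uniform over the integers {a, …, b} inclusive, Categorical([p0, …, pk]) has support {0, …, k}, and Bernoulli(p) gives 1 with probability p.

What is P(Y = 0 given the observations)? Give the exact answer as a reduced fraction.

P(Y = 0 | obs) = 4/9

Enumerate traces; 12 have nonzero weight after conditioning:
  (Z=2, X=1, Y=1, W=0) weight 1/36
  (Z=2, X=1, Y=1, W=1) weight 1/36
  (Z=2, X=1, Y=1, W=2) weight 1/36
  (Z=2, X=2, Y=0, W=0) weight 1/45
  (Z=2, X=2, Y=0, W=1) weight 1/45
  (Z=2, X=2, Y=0, W=2) weight 1/45
  (Z=3, X=1, Y=1, W=0) weight 1/36
  (Z=3, X=1, Y=1, W=1) weight 1/36
  … 4 more
Group by Y:
  weight(Y=0) = 2/15
  weight(Y=1) = 1/6
Total weight = 2/15 + 1/6 = 3/10
P(Y=0 | obs) = 2/15 / 3/10 = 4/9
P(Y=1 | obs) = 1/6 / 3/10 = 5/9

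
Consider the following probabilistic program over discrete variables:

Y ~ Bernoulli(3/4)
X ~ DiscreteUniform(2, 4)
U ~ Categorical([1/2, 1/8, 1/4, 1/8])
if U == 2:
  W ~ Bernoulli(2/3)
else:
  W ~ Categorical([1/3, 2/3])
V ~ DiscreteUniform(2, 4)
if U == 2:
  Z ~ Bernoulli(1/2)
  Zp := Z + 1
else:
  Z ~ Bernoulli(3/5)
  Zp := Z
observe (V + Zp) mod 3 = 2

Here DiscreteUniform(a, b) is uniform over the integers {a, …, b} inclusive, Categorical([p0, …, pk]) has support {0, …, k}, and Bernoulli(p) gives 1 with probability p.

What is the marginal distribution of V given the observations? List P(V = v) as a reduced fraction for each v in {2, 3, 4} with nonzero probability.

Enumerate traces; 96 have nonzero weight after conditioning:
  (Y=0, X=2, U=0, W=0, V=2, Z=0) weight 1/540
  (Y=0, X=2, U=0, W=0, V=4, Z=1) weight 1/360
  (Y=0, X=2, U=0, W=1, V=2, Z=0) weight 1/270
  (Y=0, X=2, U=0, W=1, V=4, Z=1) weight 1/180
  (Y=0, X=2, U=1, W=0, V=2, Z=0) weight 1/2160
  (Y=0, X=2, U=1, W=0, V=4, Z=1) weight 1/1440
  (Y=0, X=2, U=1, W=1, V=2, Z=0) weight 1/1080
  (Y=0, X=2, U=1, W=1, V=4, Z=1) weight 1/720
  (Y=0, X=2, U=2, W=0, V=3, Z=1) weight 1/864
  … 87 more
Group by V:
  weight(V=2) = 1/10
  weight(V=3) = 1/24
  weight(V=4) = 23/120
Total weight = 1/10 + 1/24 + 23/120 = 1/3
P(V=2 | obs) = 1/10 / 1/3 = 3/10
P(V=3 | obs) = 1/24 / 1/3 = 1/8
P(V=4 | obs) = 23/120 / 1/3 = 23/40

P(V=2) = 3/10, P(V=3) = 1/8, P(V=4) = 23/40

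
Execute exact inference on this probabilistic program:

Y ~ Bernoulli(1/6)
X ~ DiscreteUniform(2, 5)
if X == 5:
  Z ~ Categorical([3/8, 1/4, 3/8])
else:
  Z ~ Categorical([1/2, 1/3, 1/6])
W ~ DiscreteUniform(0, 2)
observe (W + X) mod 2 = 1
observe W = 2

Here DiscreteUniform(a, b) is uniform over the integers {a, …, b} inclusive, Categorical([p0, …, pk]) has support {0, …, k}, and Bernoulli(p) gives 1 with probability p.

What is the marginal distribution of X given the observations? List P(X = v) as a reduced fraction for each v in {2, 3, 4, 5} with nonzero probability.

P(X=3) = 1/2, P(X=5) = 1/2

Enumerate traces; 12 have nonzero weight after conditioning:
  (Y=0, X=3, Z=0, W=2) weight 5/144
  (Y=0, X=3, Z=1, W=2) weight 5/216
  (Y=0, X=3, Z=2, W=2) weight 5/432
  (Y=0, X=5, Z=0, W=2) weight 5/192
  (Y=0, X=5, Z=1, W=2) weight 5/288
  (Y=0, X=5, Z=2, W=2) weight 5/192
  (Y=1, X=3, Z=0, W=2) weight 1/144
  (Y=1, X=3, Z=1, W=2) weight 1/216
  … 4 more
Group by X:
  weight(X=3) = 1/12
  weight(X=5) = 1/12
Total weight = 1/12 + 1/12 = 1/6
P(X=3 | obs) = 1/12 / 1/6 = 1/2
P(X=5 | obs) = 1/12 / 1/6 = 1/2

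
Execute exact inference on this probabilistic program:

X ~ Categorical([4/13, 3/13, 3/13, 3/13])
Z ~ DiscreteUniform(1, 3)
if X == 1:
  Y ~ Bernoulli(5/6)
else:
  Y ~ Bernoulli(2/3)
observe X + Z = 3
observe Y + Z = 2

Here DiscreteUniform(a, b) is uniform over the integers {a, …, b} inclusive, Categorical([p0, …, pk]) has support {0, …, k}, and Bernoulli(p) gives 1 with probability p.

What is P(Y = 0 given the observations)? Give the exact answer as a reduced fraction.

P(Y = 0 | obs) = 1/5

Enumerate traces; 2 have nonzero weight after conditioning:
  (X=1, Z=2, Y=0) weight 1/78
  (X=2, Z=1, Y=1) weight 2/39
Group by Y:
  weight(Y=0) = 1/78
  weight(Y=1) = 2/39
Total weight = 1/78 + 2/39 = 5/78
P(Y=0 | obs) = 1/78 / 5/78 = 1/5
P(Y=1 | obs) = 2/39 / 5/78 = 4/5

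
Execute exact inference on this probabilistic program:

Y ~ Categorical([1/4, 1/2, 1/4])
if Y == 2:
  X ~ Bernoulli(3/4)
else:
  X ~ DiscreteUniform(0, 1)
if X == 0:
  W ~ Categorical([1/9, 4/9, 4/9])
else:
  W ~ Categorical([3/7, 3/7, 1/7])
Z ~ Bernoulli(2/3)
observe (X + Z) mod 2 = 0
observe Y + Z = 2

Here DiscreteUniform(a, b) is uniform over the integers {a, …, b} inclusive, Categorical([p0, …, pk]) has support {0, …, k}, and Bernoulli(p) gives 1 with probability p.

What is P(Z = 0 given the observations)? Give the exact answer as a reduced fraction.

P(Z = 0 | obs) = 1/9

Enumerate traces; 6 have nonzero weight after conditioning:
  (Y=1, X=1, W=0, Z=1) weight 1/14
  (Y=1, X=1, W=1, Z=1) weight 1/14
  (Y=1, X=1, W=2, Z=1) weight 1/42
  (Y=2, X=0, W=0, Z=0) weight 1/432
  (Y=2, X=0, W=1, Z=0) weight 1/108
  (Y=2, X=0, W=2, Z=0) weight 1/108
Group by Z:
  weight(Z=0) = 1/48
  weight(Z=1) = 1/6
Total weight = 1/48 + 1/6 = 3/16
P(Z=0 | obs) = 1/48 / 3/16 = 1/9
P(Z=1 | obs) = 1/6 / 3/16 = 8/9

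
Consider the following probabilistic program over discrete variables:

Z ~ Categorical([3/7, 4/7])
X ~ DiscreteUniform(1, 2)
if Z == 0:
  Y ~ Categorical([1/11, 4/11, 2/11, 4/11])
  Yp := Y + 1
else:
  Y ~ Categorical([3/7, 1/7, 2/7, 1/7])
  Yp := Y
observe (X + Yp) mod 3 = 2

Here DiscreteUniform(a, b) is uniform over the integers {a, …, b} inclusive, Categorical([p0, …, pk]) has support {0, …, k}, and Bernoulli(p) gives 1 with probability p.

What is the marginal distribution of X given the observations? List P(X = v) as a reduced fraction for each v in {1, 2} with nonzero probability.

Enumerate traces; 6 have nonzero weight after conditioning:
  (Z=0, X=1, Y=0) weight 3/154
  (Z=0, X=1, Y=3) weight 6/77
  (Z=0, X=2, Y=2) weight 3/77
  (Z=1, X=1, Y=1) weight 2/49
  (Z=1, X=2, Y=0) weight 6/49
  (Z=1, X=2, Y=3) weight 2/49
Group by X:
  weight(X=1) = 149/1078
  weight(X=2) = 109/539
Total weight = 149/1078 + 109/539 = 367/1078
P(X=1 | obs) = 149/1078 / 367/1078 = 149/367
P(X=2 | obs) = 109/539 / 367/1078 = 218/367

P(X=1) = 149/367, P(X=2) = 218/367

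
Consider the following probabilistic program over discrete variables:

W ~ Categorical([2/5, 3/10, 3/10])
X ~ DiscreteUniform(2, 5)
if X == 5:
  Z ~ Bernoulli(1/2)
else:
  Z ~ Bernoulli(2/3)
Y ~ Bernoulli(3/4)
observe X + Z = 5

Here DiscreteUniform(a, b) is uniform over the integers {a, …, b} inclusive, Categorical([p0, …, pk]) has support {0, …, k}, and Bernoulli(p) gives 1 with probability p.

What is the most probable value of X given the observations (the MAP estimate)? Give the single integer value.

Enumerate traces; 12 have nonzero weight after conditioning:
  (W=0, X=4, Z=1, Y=0) weight 1/60
  (W=0, X=4, Z=1, Y=1) weight 1/20
  (W=0, X=5, Z=0, Y=0) weight 1/80
  (W=0, X=5, Z=0, Y=1) weight 3/80
  (W=1, X=4, Z=1, Y=0) weight 1/80
  (W=1, X=4, Z=1, Y=1) weight 3/80
  (W=1, X=5, Z=0, Y=0) weight 3/320
  (W=1, X=5, Z=0, Y=1) weight 9/320
  … 4 more
Group by X:
  weight(X=4) = 1/6
  weight(X=5) = 1/8
Total weight = 1/6 + 1/8 = 7/24
P(X=4 | obs) = 1/6 / 7/24 = 4/7
P(X=5 | obs) = 1/8 / 7/24 = 3/7
argmax = 4

argmax_v P(X = v | obs) = 4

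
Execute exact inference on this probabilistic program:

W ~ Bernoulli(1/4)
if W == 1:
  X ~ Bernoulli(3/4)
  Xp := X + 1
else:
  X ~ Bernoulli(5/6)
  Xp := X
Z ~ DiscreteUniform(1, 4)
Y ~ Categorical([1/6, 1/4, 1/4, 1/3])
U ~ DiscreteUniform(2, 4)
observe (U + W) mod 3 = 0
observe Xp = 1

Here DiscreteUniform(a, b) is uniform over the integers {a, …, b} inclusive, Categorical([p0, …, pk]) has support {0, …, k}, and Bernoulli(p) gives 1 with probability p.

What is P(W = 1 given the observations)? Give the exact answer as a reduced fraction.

Enumerate traces; 32 have nonzero weight after conditioning:
  (W=0, X=1, Z=1, Y=0, U=3) weight 5/576
  (W=0, X=1, Z=1, Y=1, U=3) weight 5/384
  (W=0, X=1, Z=1, Y=2, U=3) weight 5/384
  (W=0, X=1, Z=1, Y=3, U=3) weight 5/288
  (W=0, X=1, Z=2, Y=0, U=3) weight 5/576
  (W=0, X=1, Z=2, Y=1, U=3) weight 5/384
  (W=0, X=1, Z=2, Y=2, U=3) weight 5/384
  (W=0, X=1, Z=2, Y=3, U=3) weight 5/288
  (W=1, X=0, Z=1, Y=0, U=2) weight 1/1152
  … 23 more
Group by W:
  weight(W=0) = 5/24
  weight(W=1) = 1/48
Total weight = 5/24 + 1/48 = 11/48
P(W=0 | obs) = 5/24 / 11/48 = 10/11
P(W=1 | obs) = 1/48 / 11/48 = 1/11

P(W = 1 | obs) = 1/11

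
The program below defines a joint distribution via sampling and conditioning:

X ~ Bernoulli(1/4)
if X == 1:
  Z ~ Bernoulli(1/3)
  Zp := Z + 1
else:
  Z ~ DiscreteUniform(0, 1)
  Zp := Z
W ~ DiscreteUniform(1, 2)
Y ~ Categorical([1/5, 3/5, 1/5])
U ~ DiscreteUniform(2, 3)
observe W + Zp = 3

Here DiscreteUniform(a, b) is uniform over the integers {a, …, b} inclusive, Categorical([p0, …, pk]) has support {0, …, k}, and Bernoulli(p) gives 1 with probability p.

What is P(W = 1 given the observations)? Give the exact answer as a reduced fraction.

P(W = 1 | obs) = 2/15

Enumerate traces; 18 have nonzero weight after conditioning:
  (X=0, Z=1, W=2, Y=0, U=2) weight 3/160
  (X=0, Z=1, W=2, Y=0, U=3) weight 3/160
  (X=0, Z=1, W=2, Y=1, U=2) weight 9/160
  (X=0, Z=1, W=2, Y=1, U=3) weight 9/160
  (X=0, Z=1, W=2, Y=2, U=2) weight 3/160
  (X=0, Z=1, W=2, Y=2, U=3) weight 3/160
  (X=1, Z=0, W=2, Y=0, U=2) weight 1/120
  (X=1, Z=0, W=2, Y=0, U=3) weight 1/120
  (X=1, Z=1, W=1, Y=0, U=2) weight 1/240
  … 9 more
Group by W:
  weight(W=1) = 1/24
  weight(W=2) = 13/48
Total weight = 1/24 + 13/48 = 5/16
P(W=1 | obs) = 1/24 / 5/16 = 2/15
P(W=2 | obs) = 13/48 / 5/16 = 13/15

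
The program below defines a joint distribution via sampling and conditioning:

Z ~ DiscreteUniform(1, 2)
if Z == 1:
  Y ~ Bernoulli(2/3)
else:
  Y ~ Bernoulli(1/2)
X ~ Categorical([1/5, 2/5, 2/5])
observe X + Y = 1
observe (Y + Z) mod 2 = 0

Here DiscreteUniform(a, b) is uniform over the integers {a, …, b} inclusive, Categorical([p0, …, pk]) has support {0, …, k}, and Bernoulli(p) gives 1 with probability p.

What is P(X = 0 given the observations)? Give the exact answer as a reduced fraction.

Enumerate traces; 2 have nonzero weight after conditioning:
  (Z=1, Y=1, X=0) weight 1/15
  (Z=2, Y=0, X=1) weight 1/10
Group by X:
  weight(X=0) = 1/15
  weight(X=1) = 1/10
Total weight = 1/15 + 1/10 = 1/6
P(X=0 | obs) = 1/15 / 1/6 = 2/5
P(X=1 | obs) = 1/10 / 1/6 = 3/5

P(X = 0 | obs) = 2/5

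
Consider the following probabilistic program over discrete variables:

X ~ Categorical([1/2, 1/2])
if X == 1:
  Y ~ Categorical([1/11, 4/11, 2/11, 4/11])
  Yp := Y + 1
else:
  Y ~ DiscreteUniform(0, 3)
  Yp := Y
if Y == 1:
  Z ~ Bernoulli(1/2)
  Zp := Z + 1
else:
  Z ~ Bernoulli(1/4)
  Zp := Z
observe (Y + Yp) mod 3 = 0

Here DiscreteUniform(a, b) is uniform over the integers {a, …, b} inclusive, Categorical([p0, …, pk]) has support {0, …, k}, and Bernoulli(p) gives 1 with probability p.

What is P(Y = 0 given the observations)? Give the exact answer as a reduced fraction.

Enumerate traces; 6 have nonzero weight after conditioning:
  (X=0, Y=0, Z=0) weight 3/32
  (X=0, Y=0, Z=1) weight 1/32
  (X=0, Y=3, Z=0) weight 3/32
  (X=0, Y=3, Z=1) weight 1/32
  (X=1, Y=1, Z=0) weight 1/11
  (X=1, Y=1, Z=1) weight 1/11
Group by Y:
  weight(Y=0) = 1/8
  weight(Y=1) = 2/11
  weight(Y=3) = 1/8
Total weight = 1/8 + 2/11 + 1/8 = 19/44
P(Y=0 | obs) = 1/8 / 19/44 = 11/38
P(Y=1 | obs) = 2/11 / 19/44 = 8/19
P(Y=3 | obs) = 1/8 / 19/44 = 11/38

P(Y = 0 | obs) = 11/38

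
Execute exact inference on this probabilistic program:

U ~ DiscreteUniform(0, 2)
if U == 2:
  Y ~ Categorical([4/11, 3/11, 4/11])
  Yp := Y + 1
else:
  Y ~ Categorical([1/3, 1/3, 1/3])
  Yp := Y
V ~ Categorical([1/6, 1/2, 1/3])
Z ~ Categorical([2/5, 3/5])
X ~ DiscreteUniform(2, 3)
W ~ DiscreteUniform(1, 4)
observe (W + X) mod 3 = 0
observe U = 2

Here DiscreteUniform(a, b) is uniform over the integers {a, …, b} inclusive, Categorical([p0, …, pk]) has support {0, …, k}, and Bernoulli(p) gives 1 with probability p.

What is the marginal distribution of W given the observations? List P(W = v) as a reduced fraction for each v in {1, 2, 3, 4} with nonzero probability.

P(W=1) = 1/3, P(W=3) = 1/3, P(W=4) = 1/3

Enumerate traces; 54 have nonzero weight after conditioning:
  (U=2, Y=0, V=0, Z=0, X=2, W=1) weight 1/990
  (U=2, Y=0, V=0, Z=0, X=2, W=4) weight 1/990
  (U=2, Y=0, V=0, Z=0, X=3, W=3) weight 1/990
  (U=2, Y=0, V=0, Z=1, X=2, W=1) weight 1/660
  (U=2, Y=0, V=0, Z=1, X=2, W=4) weight 1/660
  (U=2, Y=0, V=0, Z=1, X=3, W=3) weight 1/660
  (U=2, Y=0, V=1, Z=0, X=2, W=1) weight 1/330
  (U=2, Y=0, V=1, Z=0, X=2, W=4) weight 1/330
  … 46 more
Group by W:
  weight(W=1) = 1/24
  weight(W=3) = 1/24
  weight(W=4) = 1/24
Total weight = 1/24 + 1/24 + 1/24 = 1/8
P(W=1 | obs) = 1/24 / 1/8 = 1/3
P(W=3 | obs) = 1/24 / 1/8 = 1/3
P(W=4 | obs) = 1/24 / 1/8 = 1/3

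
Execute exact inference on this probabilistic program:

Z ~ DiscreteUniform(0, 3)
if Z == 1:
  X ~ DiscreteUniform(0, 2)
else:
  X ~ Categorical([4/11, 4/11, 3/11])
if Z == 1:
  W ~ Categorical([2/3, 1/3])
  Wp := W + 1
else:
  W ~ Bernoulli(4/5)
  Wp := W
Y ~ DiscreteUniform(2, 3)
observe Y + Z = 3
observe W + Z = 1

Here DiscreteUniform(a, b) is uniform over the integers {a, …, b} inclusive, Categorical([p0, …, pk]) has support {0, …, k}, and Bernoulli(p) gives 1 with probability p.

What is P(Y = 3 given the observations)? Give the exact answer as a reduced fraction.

P(Y = 3 | obs) = 6/11

Enumerate traces; 6 have nonzero weight after conditioning:
  (Z=0, X=0, W=1, Y=3) weight 2/55
  (Z=0, X=1, W=1, Y=3) weight 2/55
  (Z=0, X=2, W=1, Y=3) weight 3/110
  (Z=1, X=0, W=0, Y=2) weight 1/36
  (Z=1, X=1, W=0, Y=2) weight 1/36
  (Z=1, X=2, W=0, Y=2) weight 1/36
Group by Y:
  weight(Y=2) = 1/12
  weight(Y=3) = 1/10
Total weight = 1/12 + 1/10 = 11/60
P(Y=2 | obs) = 1/12 / 11/60 = 5/11
P(Y=3 | obs) = 1/10 / 11/60 = 6/11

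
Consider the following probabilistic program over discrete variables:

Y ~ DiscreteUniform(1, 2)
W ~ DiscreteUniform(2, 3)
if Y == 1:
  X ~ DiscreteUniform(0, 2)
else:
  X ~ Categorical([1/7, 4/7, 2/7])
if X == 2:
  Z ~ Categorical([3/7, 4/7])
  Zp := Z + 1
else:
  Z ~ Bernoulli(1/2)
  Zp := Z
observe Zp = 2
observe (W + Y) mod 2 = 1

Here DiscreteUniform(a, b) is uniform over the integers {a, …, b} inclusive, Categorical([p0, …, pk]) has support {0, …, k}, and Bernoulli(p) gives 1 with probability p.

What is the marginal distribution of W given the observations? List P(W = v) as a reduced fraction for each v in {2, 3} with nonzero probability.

Enumerate traces; 2 have nonzero weight after conditioning:
  (Y=1, W=2, X=2, Z=1) weight 1/21
  (Y=2, W=3, X=2, Z=1) weight 2/49
Group by W:
  weight(W=2) = 1/21
  weight(W=3) = 2/49
Total weight = 1/21 + 2/49 = 13/147
P(W=2 | obs) = 1/21 / 13/147 = 7/13
P(W=3 | obs) = 2/49 / 13/147 = 6/13

P(W=2) = 7/13, P(W=3) = 6/13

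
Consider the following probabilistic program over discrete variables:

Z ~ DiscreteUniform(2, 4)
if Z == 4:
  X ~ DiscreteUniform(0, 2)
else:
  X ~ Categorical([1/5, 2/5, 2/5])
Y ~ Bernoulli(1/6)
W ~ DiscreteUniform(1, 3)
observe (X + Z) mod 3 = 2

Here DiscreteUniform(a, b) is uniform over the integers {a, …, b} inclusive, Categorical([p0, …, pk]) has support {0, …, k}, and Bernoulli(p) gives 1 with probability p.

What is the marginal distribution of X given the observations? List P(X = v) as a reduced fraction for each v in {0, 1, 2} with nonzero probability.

Enumerate traces; 18 have nonzero weight after conditioning:
  (Z=2, X=0, Y=0, W=1) weight 1/54
  (Z=2, X=0, Y=0, W=2) weight 1/54
  (Z=2, X=0, Y=0, W=3) weight 1/54
  (Z=2, X=0, Y=1, W=1) weight 1/270
  (Z=2, X=0, Y=1, W=2) weight 1/270
  (Z=2, X=0, Y=1, W=3) weight 1/270
  (Z=3, X=2, Y=0, W=1) weight 1/27
  (Z=3, X=2, Y=0, W=2) weight 1/27
  (Z=4, X=1, Y=0, W=1) weight 5/162
  … 9 more
Group by X:
  weight(X=0) = 1/15
  weight(X=1) = 1/9
  weight(X=2) = 2/15
Total weight = 1/15 + 1/9 + 2/15 = 14/45
P(X=0 | obs) = 1/15 / 14/45 = 3/14
P(X=1 | obs) = 1/9 / 14/45 = 5/14
P(X=2 | obs) = 2/15 / 14/45 = 3/7

P(X=0) = 3/14, P(X=1) = 5/14, P(X=2) = 3/7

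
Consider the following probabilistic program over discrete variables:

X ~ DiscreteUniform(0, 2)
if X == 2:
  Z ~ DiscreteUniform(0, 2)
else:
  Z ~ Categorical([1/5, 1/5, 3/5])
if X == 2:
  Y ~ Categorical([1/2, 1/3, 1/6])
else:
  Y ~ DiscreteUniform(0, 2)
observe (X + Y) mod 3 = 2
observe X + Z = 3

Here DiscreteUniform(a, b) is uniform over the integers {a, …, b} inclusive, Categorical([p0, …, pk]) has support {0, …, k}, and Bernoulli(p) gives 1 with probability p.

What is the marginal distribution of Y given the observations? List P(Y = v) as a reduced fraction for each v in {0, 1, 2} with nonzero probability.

Enumerate traces; 2 have nonzero weight after conditioning:
  (X=1, Z=2, Y=1) weight 1/15
  (X=2, Z=1, Y=0) weight 1/18
Group by Y:
  weight(Y=0) = 1/18
  weight(Y=1) = 1/15
Total weight = 1/18 + 1/15 = 11/90
P(Y=0 | obs) = 1/18 / 11/90 = 5/11
P(Y=1 | obs) = 1/15 / 11/90 = 6/11

P(Y=0) = 5/11, P(Y=1) = 6/11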